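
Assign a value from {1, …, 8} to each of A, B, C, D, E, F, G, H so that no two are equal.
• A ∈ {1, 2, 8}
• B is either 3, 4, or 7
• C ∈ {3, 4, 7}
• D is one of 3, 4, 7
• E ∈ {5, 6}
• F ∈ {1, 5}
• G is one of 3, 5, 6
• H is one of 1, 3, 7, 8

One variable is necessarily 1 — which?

F

The 8 variables together cover exactly {1, 2, 3, 4, 5, 6, 7, 8} — 8 values for 8 variables — and 2 appears only in A's list, so A = 2.
The 7 still-open variables together cover exactly {1, 3, 4, 5, 6, 7, 8} — 7 values for 7 variables — and 8 appears only in H's list, so H = 8.
The 6 still-open variables draw from only 6 values {1, 3, 4, 5, 6, 7}, so each is used; only F can be 1, hence F = 1.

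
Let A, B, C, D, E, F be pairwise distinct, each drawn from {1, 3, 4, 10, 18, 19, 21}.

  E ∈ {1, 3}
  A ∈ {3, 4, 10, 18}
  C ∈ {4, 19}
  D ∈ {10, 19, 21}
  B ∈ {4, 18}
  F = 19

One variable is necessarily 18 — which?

B

F must be 19 (only option left). Strike 19 from C, D.
C must be 4 (only option left). Eliminate 4 elsewhere: A, B.
So 18 goes to B.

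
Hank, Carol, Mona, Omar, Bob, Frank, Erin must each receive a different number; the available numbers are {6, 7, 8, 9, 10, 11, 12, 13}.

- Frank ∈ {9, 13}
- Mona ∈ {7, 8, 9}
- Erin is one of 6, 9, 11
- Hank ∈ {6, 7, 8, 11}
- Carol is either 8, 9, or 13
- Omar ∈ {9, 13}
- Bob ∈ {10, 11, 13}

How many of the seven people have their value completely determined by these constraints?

The 7 variables together cover exactly {6, 7, 8, 9, 10, 11, 13} — 7 values for 7 variables — and 10 appears only in Bob's list, so Bob = 10.
The 2 variables Omar and Frank are confined to {9, 13}, which locks those values in; drop them from Carol, Mona, Erin.
Carol must be 8 (only option left). So Hank, Mona can't be 8.
Mona has just one choice, so Mona = 7. Eliminate 7 elsewhere: Hank.
Determined: Carol=8, Mona=7, Bob=10. The other people each still have more than one consistent value. That makes 3.

3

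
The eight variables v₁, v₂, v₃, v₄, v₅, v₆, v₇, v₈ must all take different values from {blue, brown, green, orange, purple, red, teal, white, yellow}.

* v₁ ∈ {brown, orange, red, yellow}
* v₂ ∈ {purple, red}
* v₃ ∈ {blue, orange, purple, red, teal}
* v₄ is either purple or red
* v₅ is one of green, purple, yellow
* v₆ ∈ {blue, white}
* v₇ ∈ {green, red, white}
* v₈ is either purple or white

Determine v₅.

yellow

v₂ and v₄ share exactly the 2 values {purple, red}; by pigeonhole those values go to them, so strike purple, red from v₁, v₃, v₅, v₇, v₈.
v₈'s domain is down to {white}, so v₈ = white. So v₆, v₇ can't be white.
v₆ has just one choice, so v₆ = blue. So v₃ can't be blue.
That leaves v₇ = green. Eliminate green elsewhere: v₅.
So v₅ = yellow.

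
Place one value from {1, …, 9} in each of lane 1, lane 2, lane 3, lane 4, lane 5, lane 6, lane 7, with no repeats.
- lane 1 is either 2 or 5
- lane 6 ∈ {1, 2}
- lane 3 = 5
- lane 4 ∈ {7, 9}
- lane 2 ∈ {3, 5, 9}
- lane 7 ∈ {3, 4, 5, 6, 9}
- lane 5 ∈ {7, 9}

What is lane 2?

3

lane 3 has just one choice, so lane 3 = 5. Eliminate 5 elsewhere: lane 1, lane 2, lane 7.
lane 1 must be 2 (only option left). So lane 6 can't be 2.
lane 6's domain is down to {1}, so lane 6 = 1.
The 2 variables lane 4 and lane 5 are confined to {7, 9}, which locks those values in; drop them from lane 2, lane 7.
So lane 2 = 3.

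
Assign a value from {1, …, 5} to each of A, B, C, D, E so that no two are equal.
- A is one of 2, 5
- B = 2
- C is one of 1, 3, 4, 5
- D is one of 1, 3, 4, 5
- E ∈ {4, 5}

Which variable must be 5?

B's domain is down to {2}, so B = 2. So A can't be 2.
So 5 goes to A.

A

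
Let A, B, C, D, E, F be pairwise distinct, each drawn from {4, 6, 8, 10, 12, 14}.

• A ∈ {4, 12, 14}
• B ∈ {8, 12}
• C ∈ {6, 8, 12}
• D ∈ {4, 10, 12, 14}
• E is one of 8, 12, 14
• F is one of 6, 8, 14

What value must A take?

4

The 6 variables together cover exactly {4, 6, 8, 10, 12, 14} — 6 values for 6 variables — and 10 appears only in D's list, so D = 10.
The 5 still-open variables together cover exactly {4, 6, 8, 12, 14} — 5 values for 5 variables — and 4 appears only in A's list, so A = 4.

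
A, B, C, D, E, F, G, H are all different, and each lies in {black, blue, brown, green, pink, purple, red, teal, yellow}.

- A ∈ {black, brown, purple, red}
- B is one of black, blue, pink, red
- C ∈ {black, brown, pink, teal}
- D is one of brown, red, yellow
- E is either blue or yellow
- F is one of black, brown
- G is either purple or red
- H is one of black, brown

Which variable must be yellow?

Among the 8 variables, teal fits only C (and all 8 values in {black, blue, brown, pink, purple, red, teal, yellow} must be used), so C = teal.
The 7 still-open variables together cover exactly {black, blue, brown, pink, purple, red, yellow} — 7 values for 7 variables — and pink appears only in B's list, so B = pink.
The 6 still-open variables draw from only 6 values {black, blue, brown, purple, red, yellow}, so each is used; only E can be blue, hence E = blue.
The 5 still-open variables together cover exactly {black, brown, purple, red, yellow} — 5 values for 5 variables — and yellow appears only in D's list, so D = yellow.

D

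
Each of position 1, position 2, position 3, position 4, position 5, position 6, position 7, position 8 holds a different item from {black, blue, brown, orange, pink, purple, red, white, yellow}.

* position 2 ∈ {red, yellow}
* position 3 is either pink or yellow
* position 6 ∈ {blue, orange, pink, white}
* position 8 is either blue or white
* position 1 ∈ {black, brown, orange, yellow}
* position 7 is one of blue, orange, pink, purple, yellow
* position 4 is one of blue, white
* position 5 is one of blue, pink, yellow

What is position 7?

The 2 variables position 4 and position 8 are confined to {blue, white}, which locks those values in; drop them from position 5, position 6, position 7.
position 3 and position 5 between them cover only {pink, yellow} — a naked pair. Remove those values from position 1, position 2, position 6, position 7.
position 2 must be red (only option left).
That leaves position 6 = orange. So position 1, position 7 can't be orange.
So position 7 = purple.

purple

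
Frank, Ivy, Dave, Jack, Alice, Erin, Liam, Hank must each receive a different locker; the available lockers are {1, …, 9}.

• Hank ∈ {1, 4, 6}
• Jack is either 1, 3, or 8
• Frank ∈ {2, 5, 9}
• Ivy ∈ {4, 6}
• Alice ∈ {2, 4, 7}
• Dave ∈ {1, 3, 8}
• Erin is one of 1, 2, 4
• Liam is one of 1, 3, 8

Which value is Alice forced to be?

The 3 variables Dave, Jack, Liam are confined to {1, 3, 8}, which locks those values in; drop them from Erin, Hank.
Ivy and Hank between them cover only {4, 6} — a naked pair. Remove those values from Alice, Erin.
Erin has just one choice, so Erin = 2. Strike 2 from Frank, Alice.
So Alice = 7.

7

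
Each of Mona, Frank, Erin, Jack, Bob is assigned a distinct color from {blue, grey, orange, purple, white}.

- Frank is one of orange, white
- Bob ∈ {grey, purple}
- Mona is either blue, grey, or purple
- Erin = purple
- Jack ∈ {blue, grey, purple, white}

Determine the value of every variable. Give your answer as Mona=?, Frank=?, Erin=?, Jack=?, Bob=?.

Mona=blue, Frank=orange, Erin=purple, Jack=white, Bob=grey

Erin has just one choice, so Erin = purple. So Mona, Jack, Bob can't be purple.
Bob's domain is down to {grey}, so Bob = grey. So Mona, Jack can't be grey.
That leaves Mona = blue. So Jack can't be blue.
Jack's domain is down to {white}, so Jack = white. So Frank can't be white.
Frank has just one choice, so Frank = orange.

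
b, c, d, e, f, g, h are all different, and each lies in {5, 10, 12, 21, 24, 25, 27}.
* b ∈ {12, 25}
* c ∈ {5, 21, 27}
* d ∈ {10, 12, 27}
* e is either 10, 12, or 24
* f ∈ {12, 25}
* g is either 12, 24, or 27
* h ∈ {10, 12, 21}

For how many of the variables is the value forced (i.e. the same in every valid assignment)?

The 7 variables draw from only 7 values {5, 10, 12, 21, 24, 25, 27}, so each is used; only c can be 5, hence c = 5.
The 6 still-open variables together cover exactly {10, 12, 21, 24, 25, 27} — 6 values for 6 variables — and 21 appears only in h's list, so h = 21.
The 2 variables b and f are confined to {12, 25}, which locks those values in; drop them from d, e, g.
Determined: c=5, h=21. The other variables each still have more than one consistent value. That makes 2.

2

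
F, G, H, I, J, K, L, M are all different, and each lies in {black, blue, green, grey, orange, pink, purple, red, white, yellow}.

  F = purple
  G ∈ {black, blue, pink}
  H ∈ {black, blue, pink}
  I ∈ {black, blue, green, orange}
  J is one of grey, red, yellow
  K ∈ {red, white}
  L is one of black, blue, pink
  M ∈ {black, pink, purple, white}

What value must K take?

red

F has just one choice, so F = purple. Eliminate purple elsewhere: M.
G, H, L between them cover only {black, blue, pink} — a naked triple. Remove those values from I, M.
M has just one choice, so M = white. Remove white from K.
So K = red.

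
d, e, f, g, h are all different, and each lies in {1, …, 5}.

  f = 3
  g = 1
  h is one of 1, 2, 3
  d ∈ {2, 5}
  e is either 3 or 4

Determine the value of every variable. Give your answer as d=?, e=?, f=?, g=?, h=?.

f has just one choice, so f = 3. Eliminate 3 elsewhere: e, h.
That leaves g = 1. Eliminate 1 elsewhere: h.
That leaves h = 2. Strike 2 from d.
d has just one choice, so d = 5.
e must be 4 (only option left).

d=5, e=4, f=3, g=1, h=2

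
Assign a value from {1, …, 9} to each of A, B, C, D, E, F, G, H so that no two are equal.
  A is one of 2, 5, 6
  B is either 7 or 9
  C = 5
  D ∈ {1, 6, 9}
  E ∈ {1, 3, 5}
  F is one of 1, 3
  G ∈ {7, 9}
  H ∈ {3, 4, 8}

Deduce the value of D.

C must be 5 (only option left). Remove 5 from A, E.
The 2 variables B and G are confined to {7, 9}, which locks those values in; drop them from D.
E and F between them cover only {1, 3} — a naked pair. Remove those values from D, H.
So D = 6.

6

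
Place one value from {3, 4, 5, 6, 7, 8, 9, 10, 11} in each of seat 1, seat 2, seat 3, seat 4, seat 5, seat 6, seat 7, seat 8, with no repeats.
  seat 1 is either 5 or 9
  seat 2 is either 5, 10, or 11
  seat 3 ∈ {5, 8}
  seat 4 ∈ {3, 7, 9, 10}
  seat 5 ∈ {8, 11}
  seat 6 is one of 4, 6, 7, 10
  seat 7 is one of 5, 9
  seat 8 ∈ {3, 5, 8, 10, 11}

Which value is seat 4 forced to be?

7

seat 1 and seat 7 between them cover only {5, 9} — a naked pair. Remove those values from seat 2, seat 3, seat 4, seat 8.
seat 3's domain is down to {8}, so seat 3 = 8. Remove 8 from seat 5, seat 8.
seat 5 has just one choice, so seat 5 = 11. So seat 2, seat 8 can't be 11.
seat 2 must be 10 (only option left). Eliminate 10 elsewhere: seat 4, seat 6, seat 8.
seat 8's domain is down to {3}, so seat 8 = 3. Remove 3 from seat 4.
So seat 4 = 7.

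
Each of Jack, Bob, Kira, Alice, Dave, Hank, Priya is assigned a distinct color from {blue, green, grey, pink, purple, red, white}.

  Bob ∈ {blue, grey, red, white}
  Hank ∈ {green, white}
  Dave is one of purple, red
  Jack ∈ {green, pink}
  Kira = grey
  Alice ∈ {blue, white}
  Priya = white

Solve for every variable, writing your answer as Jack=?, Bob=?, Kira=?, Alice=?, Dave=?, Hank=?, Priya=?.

Jack=pink, Bob=red, Kira=grey, Alice=blue, Dave=purple, Hank=green, Priya=white

Kira must be grey (only option left). Strike grey from Bob.
Priya must be white (only option left). So Bob, Alice, Hank can't be white.
Alice's domain is down to {blue}, so Alice = blue. So Bob can't be blue.
Hank must be green (only option left). Eliminate green elsewhere: Jack.
That leaves Jack = pink.
That leaves Bob = red. Remove red from Dave.
Dave has just one choice, so Dave = purple.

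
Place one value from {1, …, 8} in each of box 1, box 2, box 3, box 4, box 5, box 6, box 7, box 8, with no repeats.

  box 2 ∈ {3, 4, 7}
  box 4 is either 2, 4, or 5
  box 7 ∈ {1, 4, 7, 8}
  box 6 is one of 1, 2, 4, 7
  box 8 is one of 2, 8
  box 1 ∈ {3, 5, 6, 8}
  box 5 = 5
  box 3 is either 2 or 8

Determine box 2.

3

box 5 has just one choice, so box 5 = 5. Strike 5 from box 1, box 4.
Among the 7 still-open variables, 6 fits only box 1 (and all 7 values in {1, 2, 3, 4, 6, 7, 8} must be used), so box 1 = 6.
The 6 still-open variables together cover exactly {1, 2, 3, 4, 7, 8} — 6 values for 6 variables — and 3 appears only in box 2's list, so box 2 = 3.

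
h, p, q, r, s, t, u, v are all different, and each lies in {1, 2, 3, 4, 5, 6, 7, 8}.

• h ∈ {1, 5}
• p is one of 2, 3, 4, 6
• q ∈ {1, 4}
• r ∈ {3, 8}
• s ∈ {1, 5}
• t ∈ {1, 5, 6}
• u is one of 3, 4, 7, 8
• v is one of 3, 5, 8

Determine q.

4

Among the 8 variables, 2 fits only p (and all 8 values in {1, 2, 3, 4, 5, 6, 7, 8} must be used), so p = 2.
Among the 7 still-open variables, 6 fits only t (and all 7 values in {1, 3, 4, 5, 6, 7, 8} must be used), so t = 6.
The 6 still-open variables draw from only 6 values {1, 3, 4, 5, 7, 8}, so each is used; only u can be 7, hence u = 7.
Among the 5 still-open variables, 4 fits only q (and all 5 values in {1, 3, 4, 5, 8} must be used), so q = 4.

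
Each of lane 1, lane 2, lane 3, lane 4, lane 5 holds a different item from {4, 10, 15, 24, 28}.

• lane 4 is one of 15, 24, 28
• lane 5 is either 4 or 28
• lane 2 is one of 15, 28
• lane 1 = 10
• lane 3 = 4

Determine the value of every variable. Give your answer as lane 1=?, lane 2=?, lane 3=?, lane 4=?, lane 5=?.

lane 1 must be 10 (only option left).
lane 3's domain is down to {4}, so lane 3 = 4. Remove 4 from lane 5.
That leaves lane 5 = 28. Eliminate 28 elsewhere: lane 2, lane 4.
lane 2's domain is down to {15}, so lane 2 = 15. Strike 15 from lane 4.
lane 4's domain is down to {24}, so lane 4 = 24.

lane 1=10, lane 2=15, lane 3=4, lane 4=24, lane 5=28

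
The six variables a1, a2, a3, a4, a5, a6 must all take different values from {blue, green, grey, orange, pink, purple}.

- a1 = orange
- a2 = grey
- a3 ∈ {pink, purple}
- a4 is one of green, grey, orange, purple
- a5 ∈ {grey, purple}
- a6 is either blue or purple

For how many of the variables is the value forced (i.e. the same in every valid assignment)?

6

a1 must be orange (only option left). Strike orange from a4.
a2 must be grey (only option left). Eliminate grey elsewhere: a4, a5.
That leaves a5 = purple. So a3, a4, a6 can't be purple.
a6 must be blue (only option left).
a3's domain is down to {pink}, so a3 = pink.
That leaves a4 = green.
Every variable is fixed: a1=orange, a2=grey, a3=pink, a4=green, a5=purple, a6=blue. That makes 6.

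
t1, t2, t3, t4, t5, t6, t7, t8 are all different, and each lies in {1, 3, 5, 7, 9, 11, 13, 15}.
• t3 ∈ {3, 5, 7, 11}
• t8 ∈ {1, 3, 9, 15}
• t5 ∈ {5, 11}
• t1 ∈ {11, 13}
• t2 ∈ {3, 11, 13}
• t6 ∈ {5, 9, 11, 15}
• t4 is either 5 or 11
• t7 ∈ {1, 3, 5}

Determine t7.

1

Among the 8 variables, 7 fits only t3 (and all 8 values in {1, 3, 5, 7, 9, 11, 13, 15} must be used), so t3 = 7.
The 2 variables t4 and t5 are confined to {5, 11}, which locks those values in; drop them from t1, t2, t6, t7.
t1 must be 13 (only option left). So t2 can't be 13.
t2 must be 3 (only option left). Strike 3 from t7, t8.
So t7 = 1.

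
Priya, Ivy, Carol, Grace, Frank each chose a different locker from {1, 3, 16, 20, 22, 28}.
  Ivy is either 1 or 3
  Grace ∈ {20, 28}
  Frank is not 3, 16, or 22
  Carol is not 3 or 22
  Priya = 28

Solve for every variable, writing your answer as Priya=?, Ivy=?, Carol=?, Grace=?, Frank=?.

Priya=28, Ivy=3, Carol=16, Grace=20, Frank=1

Priya has just one choice, so Priya = 28. Eliminate 28 elsewhere: Carol, Grace, Frank.
Grace has just one choice, so Grace = 20. Strike 20 from Carol, Frank.
Frank has just one choice, so Frank = 1. Strike 1 from Ivy, Carol.
Ivy has just one choice, so Ivy = 3.
That leaves Carol = 16.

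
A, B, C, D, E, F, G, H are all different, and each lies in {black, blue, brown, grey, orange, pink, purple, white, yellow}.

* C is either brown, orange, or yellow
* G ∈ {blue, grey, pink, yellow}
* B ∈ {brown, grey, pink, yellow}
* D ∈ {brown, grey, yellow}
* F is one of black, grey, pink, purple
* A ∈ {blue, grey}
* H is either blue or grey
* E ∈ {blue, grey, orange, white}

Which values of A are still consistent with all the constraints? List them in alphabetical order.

blue, grey

A and H between them cover only {blue, grey} — a naked pair. Remove those values from B, D, E, F, G.
B, D, G share exactly the 3 values {brown, pink, yellow}; by pigeonhole those values go to them, so strike brown, pink, yellow from C, F.
C must be orange (only option left). So E can't be orange.
That leaves E = white.
No further eliminations apply; A can still be any of blue, grey.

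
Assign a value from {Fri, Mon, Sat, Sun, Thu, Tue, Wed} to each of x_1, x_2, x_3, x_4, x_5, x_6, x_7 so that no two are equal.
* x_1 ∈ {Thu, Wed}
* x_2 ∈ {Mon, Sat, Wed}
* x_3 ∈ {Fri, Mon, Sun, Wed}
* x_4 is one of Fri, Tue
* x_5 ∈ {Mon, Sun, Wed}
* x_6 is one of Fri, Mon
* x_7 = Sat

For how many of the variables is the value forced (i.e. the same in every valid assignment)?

3

x_7's domain is down to {Sat}, so x_7 = Sat. Strike Sat from x_2.
The 6 still-open variables together cover exactly {Fri, Mon, Sun, Thu, Tue, Wed} — 6 values for 6 variables — and Thu appears only in x_1's list, so x_1 = Thu.
The 5 still-open variables draw from only 5 values {Fri, Mon, Sun, Tue, Wed}, so each is used; only x_4 can be Tue, hence x_4 = Tue.
Determined: x_1=Thu, x_4=Tue, x_7=Sat. The other variables each still have more than one consistent value. That makes 3.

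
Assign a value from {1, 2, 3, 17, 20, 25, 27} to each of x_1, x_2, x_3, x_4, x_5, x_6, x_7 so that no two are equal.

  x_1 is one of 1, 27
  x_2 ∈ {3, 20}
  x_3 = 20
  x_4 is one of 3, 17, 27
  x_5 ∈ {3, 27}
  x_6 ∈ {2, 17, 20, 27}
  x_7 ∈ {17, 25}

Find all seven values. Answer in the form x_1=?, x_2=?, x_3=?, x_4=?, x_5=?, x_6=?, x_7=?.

x_3 must be 20 (only option left). Strike 20 from x_2, x_6.
x_2's domain is down to {3}, so x_2 = 3. Remove 3 from x_4, x_5.
x_5 has just one choice, so x_5 = 27. Remove 27 from x_1, x_4, x_6.
x_1's domain is down to {1}, so x_1 = 1.
x_4 must be 17 (only option left). Eliminate 17 elsewhere: x_6, x_7.
x_6's domain is down to {2}, so x_6 = 2.
x_7 has just one choice, so x_7 = 25.

x_1=1, x_2=3, x_3=20, x_4=17, x_5=27, x_6=2, x_7=25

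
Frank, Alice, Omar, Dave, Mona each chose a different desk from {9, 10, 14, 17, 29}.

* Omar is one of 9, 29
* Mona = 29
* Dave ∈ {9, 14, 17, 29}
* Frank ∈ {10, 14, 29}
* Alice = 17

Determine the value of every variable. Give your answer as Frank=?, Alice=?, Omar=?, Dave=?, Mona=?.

Frank=10, Alice=17, Omar=9, Dave=14, Mona=29

Alice has just one choice, so Alice = 17. Eliminate 17 elsewhere: Dave.
Mona's domain is down to {29}, so Mona = 29. Eliminate 29 elsewhere: Frank, Omar, Dave.
Omar must be 9 (only option left). Remove 9 from Dave.
Dave's domain is down to {14}, so Dave = 14. So Frank can't be 14.
Frank must be 10 (only option left).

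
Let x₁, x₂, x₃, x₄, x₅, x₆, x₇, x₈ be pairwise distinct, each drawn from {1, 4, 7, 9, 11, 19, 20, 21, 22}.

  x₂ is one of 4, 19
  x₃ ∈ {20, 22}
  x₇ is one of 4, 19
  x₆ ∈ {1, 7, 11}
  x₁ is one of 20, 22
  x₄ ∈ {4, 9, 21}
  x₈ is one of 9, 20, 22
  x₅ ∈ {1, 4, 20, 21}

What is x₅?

x₁ and x₃ between them cover only {20, 22} — a naked pair. Remove those values from x₅, x₈.
x₈'s domain is down to {9}, so x₈ = 9. Strike 9 from x₄.
x₂ and x₇ between them cover only {4, 19} — a naked pair. Remove those values from x₄, x₅.
x₄ has just one choice, so x₄ = 21. Eliminate 21 elsewhere: x₅.
So x₅ = 1.

1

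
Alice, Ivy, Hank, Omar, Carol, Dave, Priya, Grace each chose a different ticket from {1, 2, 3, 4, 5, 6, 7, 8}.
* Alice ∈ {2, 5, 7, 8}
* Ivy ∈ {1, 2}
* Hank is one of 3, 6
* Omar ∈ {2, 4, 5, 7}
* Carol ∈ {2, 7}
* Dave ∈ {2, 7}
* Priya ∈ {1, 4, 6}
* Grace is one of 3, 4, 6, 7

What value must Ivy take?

The 8 variables draw from only 8 values {1, 2, 3, 4, 5, 6, 7, 8}, so each is used; only Alice can be 8, hence Alice = 8.
The 7 still-open variables draw from only 7 values {1, 2, 3, 4, 5, 6, 7}, so each is used; only Omar can be 5, hence Omar = 5.
The 2 variables Carol and Dave are confined to {2, 7}, which locks those values in; drop them from Ivy, Grace.
So Ivy = 1.

1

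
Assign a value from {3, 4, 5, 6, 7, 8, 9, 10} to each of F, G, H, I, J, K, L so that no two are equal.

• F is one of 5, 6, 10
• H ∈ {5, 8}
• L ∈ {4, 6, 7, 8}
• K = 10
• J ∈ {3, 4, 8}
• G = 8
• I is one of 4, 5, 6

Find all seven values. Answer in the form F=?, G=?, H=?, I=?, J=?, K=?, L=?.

G's domain is down to {8}, so G = 8. Eliminate 8 elsewhere: H, J, L.
H has just one choice, so H = 5. So F, I can't be 5.
K must be 10 (only option left). Eliminate 10 elsewhere: F.
F's domain is down to {6}, so F = 6. Remove 6 from I, L.
That leaves I = 4. Eliminate 4 elsewhere: J, L.
J's domain is down to {3}, so J = 3.
That leaves L = 7.

F=6, G=8, H=5, I=4, J=3, K=10, L=7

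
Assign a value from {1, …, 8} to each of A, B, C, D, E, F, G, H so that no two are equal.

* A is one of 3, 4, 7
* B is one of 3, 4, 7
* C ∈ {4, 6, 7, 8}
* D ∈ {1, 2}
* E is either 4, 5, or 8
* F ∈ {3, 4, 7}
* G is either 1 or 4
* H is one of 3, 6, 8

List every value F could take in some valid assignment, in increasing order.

3, 4, 7

The 8 variables together cover exactly {1, 2, 3, 4, 5, 6, 7, 8} — 8 values for 8 variables — and 2 appears only in D's list, so D = 2.
Among the 7 still-open variables, 1 fits only G (and all 7 values in {1, 3, 4, 5, 6, 7, 8} must be used), so G = 1.
The 6 still-open variables draw from only 6 values {3, 4, 5, 6, 7, 8}, so each is used; only E can be 5, hence E = 5.
A, B, F between them cover only {3, 4, 7} — a naked triple. Remove those values from C, H.
No further eliminations apply; F can still be any of 3, 4, 7.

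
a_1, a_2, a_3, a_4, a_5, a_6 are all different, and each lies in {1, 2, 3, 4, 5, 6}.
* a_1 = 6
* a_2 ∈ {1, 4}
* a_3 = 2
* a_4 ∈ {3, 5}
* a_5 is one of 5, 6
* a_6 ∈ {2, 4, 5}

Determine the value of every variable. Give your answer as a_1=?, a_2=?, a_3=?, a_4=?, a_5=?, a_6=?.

a_1=6, a_2=1, a_3=2, a_4=3, a_5=5, a_6=4

a_1 must be 6 (only option left). Strike 6 from a_5.
a_3's domain is down to {2}, so a_3 = 2. Remove 2 from a_6.
That leaves a_5 = 5. Strike 5 from a_4, a_6.
That leaves a_6 = 4. Strike 4 from a_2.
a_2 must be 1 (only option left).
a_4 has just one choice, so a_4 = 3.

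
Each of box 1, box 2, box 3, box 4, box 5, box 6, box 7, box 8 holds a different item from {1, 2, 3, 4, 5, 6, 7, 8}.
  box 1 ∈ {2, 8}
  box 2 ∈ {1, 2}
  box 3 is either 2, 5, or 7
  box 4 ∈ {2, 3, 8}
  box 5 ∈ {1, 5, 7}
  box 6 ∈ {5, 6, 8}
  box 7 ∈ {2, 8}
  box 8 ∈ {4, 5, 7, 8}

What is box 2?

1

The 8 variables together cover exactly {1, 2, 3, 4, 5, 6, 7, 8} — 8 values for 8 variables — and 3 appears only in box 4's list, so box 4 = 3.
The 7 still-open variables together cover exactly {1, 2, 4, 5, 6, 7, 8} — 7 values for 7 variables — and 4 appears only in box 8's list, so box 8 = 4.
Among the 6 still-open variables, 6 fits only box 6 (and all 6 values in {1, 2, 5, 6, 7, 8} must be used), so box 6 = 6.
The 2 variables box 1 and box 7 are confined to {2, 8}, which locks those values in; drop them from box 2, box 3.
So box 2 = 1.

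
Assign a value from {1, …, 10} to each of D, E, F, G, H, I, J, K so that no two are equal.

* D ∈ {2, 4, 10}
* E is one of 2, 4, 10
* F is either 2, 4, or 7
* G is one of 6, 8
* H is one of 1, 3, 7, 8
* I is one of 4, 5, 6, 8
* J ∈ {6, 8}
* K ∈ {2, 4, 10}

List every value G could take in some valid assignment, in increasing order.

6, 8

G and J share exactly the 2 values {6, 8}; by pigeonhole those values go to them, so strike 6, 8 from H, I.
D, E, K share exactly the 3 values {2, 4, 10}; by pigeonhole those values go to them, so strike 2, 4, 10 from F, I.
F must be 7 (only option left). Strike 7 from H.
That leaves I = 5.
No further eliminations apply; G can still be any of 6, 8.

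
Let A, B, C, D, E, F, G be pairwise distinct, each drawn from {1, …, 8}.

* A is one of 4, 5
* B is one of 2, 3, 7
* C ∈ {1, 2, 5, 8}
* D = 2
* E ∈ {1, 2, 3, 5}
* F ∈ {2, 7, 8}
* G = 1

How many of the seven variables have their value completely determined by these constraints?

3

D's domain is down to {2}, so D = 2. Remove 2 from B, C, E, F.
G has just one choice, so G = 1. Strike 1 from C, E.
The 5 still-open variables draw from only 5 values {3, 4, 5, 7, 8}, so each is used; only A can be 4, hence A = 4.
Determined: A=4, D=2, G=1. The other variables each still have more than one consistent value. That makes 3.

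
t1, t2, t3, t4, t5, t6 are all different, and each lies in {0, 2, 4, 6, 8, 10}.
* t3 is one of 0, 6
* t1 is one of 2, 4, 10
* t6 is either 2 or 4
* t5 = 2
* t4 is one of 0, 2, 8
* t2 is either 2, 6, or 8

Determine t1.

10

t5's domain is down to {2}, so t5 = 2. So t1, t2, t4, t6 can't be 2.
That leaves t6 = 4. Strike 4 from t1.
So t1 = 10.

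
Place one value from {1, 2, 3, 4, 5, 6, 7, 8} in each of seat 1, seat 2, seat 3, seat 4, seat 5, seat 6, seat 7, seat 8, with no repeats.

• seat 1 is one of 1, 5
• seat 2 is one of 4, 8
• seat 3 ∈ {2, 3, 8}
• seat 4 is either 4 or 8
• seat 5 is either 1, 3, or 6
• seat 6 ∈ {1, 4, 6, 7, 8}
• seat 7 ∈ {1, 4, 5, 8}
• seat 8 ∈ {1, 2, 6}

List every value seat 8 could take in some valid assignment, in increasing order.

The 8 variables draw from only 8 values {1, 2, 3, 4, 5, 6, 7, 8}, so each is used; only seat 6 can be 7, hence seat 6 = 7.
The 2 variables seat 2 and seat 4 are confined to {4, 8}, which locks those values in; drop them from seat 3, seat 7.
The 2 variables seat 1 and seat 7 are confined to {1, 5}, which locks those values in; drop them from seat 5, seat 8.
No further eliminations apply; seat 8 can still be any of 2, 6.

2, 6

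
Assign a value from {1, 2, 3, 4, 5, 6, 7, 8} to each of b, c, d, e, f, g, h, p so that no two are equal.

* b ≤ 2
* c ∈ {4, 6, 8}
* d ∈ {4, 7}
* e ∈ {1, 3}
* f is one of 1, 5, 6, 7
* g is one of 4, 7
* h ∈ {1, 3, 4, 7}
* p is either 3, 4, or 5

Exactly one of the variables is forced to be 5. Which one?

The 8 variables draw from only 8 values {1, 2, 3, 4, 5, 6, 7, 8}, so each is used; only b can be 2, hence b = 2.
Among the 7 still-open variables, 8 fits only c (and all 7 values in {1, 3, 4, 5, 6, 7, 8} must be used), so c = 8.
Among the 6 still-open variables, 6 fits only f (and all 6 values in {1, 3, 4, 5, 6, 7} must be used), so f = 6.
The 5 still-open variables draw from only 5 values {1, 3, 4, 5, 7}, so each is used; only p can be 5, hence p = 5.

p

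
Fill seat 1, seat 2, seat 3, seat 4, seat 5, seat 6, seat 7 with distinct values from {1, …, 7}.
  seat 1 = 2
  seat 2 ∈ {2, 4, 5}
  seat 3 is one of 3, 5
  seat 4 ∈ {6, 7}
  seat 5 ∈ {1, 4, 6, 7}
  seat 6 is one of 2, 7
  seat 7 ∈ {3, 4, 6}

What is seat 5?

1

seat 1 must be 2 (only option left). Eliminate 2 elsewhere: seat 2, seat 6.
seat 6 has just one choice, so seat 6 = 7. Strike 7 from seat 4, seat 5.
seat 4 has just one choice, so seat 4 = 6. Remove 6 from seat 5, seat 7.
Among the 4 still-open variables, 1 fits only seat 5 (and all 4 values in {1, 3, 4, 5} must be used), so seat 5 = 1.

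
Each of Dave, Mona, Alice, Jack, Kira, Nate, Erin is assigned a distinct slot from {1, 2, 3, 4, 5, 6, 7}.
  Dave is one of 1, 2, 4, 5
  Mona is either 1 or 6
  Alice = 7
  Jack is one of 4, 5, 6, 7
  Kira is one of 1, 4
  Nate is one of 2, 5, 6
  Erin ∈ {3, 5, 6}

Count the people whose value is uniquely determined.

Alice has just one choice, so Alice = 7. So Jack can't be 7.
The 6 still-open variables together cover exactly {1, 2, 3, 4, 5, 6} — 6 values for 6 variables — and 3 appears only in Erin's list, so Erin = 3.
Determined: Alice=7, Erin=3. The other people each still have more than one consistent value. That makes 2.

2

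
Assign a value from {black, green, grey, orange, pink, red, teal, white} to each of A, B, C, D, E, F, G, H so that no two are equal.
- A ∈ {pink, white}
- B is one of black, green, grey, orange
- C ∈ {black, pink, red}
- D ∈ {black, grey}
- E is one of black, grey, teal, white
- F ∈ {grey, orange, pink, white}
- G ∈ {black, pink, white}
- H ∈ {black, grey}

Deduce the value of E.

The 8 variables draw from only 8 values {black, green, grey, orange, pink, red, teal, white}, so each is used; only B can be green, hence B = green.
The 7 still-open variables together cover exactly {black, grey, orange, pink, red, teal, white} — 7 values for 7 variables — and orange appears only in F's list, so F = orange.
Among the 6 still-open variables, red fits only C (and all 6 values in {black, grey, pink, red, teal, white} must be used), so C = red.
The 5 still-open variables draw from only 5 values {black, grey, pink, teal, white}, so each is used; only E can be teal, hence E = teal.

teal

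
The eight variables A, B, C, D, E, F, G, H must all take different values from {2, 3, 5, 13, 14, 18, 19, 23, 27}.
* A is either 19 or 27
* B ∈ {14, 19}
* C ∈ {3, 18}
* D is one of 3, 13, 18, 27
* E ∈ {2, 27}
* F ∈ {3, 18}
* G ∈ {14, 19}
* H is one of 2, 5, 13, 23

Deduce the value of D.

13

The 2 variables B and G are confined to {14, 19}, which locks those values in; drop them from A.
A's domain is down to {27}, so A = 27. Eliminate 27 elsewhere: D, E.
E's domain is down to {2}, so E = 2. Remove 2 from H.
The 2 variables C and F are confined to {3, 18}, which locks those values in; drop them from D.
So D = 13.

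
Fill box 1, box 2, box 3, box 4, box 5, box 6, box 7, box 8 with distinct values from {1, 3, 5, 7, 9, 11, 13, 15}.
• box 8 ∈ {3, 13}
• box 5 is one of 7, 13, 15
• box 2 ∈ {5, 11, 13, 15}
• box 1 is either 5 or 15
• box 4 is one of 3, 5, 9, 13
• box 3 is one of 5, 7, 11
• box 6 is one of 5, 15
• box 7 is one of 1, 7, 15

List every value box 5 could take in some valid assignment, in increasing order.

7, 13

The 8 variables draw from only 8 values {1, 3, 5, 7, 9, 11, 13, 15}, so each is used; only box 7 can be 1, hence box 7 = 1.
Among the 7 still-open variables, 9 fits only box 4 (and all 7 values in {3, 5, 7, 9, 11, 13, 15} must be used), so box 4 = 9.
The 6 still-open variables together cover exactly {3, 5, 7, 11, 13, 15} — 6 values for 6 variables — and 3 appears only in box 8's list, so box 8 = 3.
The 2 variables box 1 and box 6 are confined to {5, 15}, which locks those values in; drop them from box 2, box 3, box 5.
No further eliminations apply; box 5 can still be any of 7, 13.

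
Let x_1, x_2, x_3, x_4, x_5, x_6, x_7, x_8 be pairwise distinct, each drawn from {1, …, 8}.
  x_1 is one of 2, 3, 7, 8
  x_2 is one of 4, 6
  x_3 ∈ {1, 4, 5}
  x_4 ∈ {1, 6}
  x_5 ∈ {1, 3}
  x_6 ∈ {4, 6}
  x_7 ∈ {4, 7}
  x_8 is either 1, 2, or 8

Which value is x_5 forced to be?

3

The 8 variables draw from only 8 values {1, 2, 3, 4, 5, 6, 7, 8}, so each is used; only x_3 can be 5, hence x_3 = 5.
The 2 variables x_2 and x_6 are confined to {4, 6}, which locks those values in; drop them from x_4, x_7.
x_4 must be 1 (only option left). Remove 1 from x_5, x_8.
So x_5 = 3.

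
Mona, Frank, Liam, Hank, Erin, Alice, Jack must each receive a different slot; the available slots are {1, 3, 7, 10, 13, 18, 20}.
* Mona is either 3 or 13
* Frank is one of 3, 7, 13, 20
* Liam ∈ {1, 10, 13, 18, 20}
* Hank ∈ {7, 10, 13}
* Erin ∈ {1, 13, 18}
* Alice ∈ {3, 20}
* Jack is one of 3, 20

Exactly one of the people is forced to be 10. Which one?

Hank

The 2 variables Alice and Jack are confined to {3, 20}, which locks those values in; drop them from Mona, Frank, Liam.
Mona has just one choice, so Mona = 13. So Frank, Liam, Hank, Erin can't be 13.
Frank has just one choice, so Frank = 7. Strike 7 from Hank.
So 10 goes to Hank.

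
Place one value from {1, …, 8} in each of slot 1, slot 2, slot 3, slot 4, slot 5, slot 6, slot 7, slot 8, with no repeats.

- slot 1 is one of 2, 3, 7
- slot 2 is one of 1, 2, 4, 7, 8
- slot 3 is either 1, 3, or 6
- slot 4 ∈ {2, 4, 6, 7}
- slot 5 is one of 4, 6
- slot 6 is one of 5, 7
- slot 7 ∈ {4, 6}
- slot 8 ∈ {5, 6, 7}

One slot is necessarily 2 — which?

slot 4

The 8 variables draw from only 8 values {1, 2, 3, 4, 5, 6, 7, 8}, so each is used; only slot 2 can be 8, hence slot 2 = 8.
The 7 still-open variables draw from only 7 values {1, 2, 3, 4, 5, 6, 7}, so each is used; only slot 3 can be 1, hence slot 3 = 1.
The 6 still-open variables draw from only 6 values {2, 3, 4, 5, 6, 7}, so each is used; only slot 1 can be 3, hence slot 1 = 3.
The 5 still-open variables draw from only 5 values {2, 4, 5, 6, 7}, so each is used; only slot 4 can be 2, hence slot 4 = 2.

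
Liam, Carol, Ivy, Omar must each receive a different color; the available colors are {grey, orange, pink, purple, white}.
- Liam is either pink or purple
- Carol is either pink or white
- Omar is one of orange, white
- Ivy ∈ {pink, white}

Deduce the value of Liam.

purple

The 4 variables together cover exactly {orange, pink, purple, white} — 4 values for 4 variables — and orange appears only in Omar's list, so Omar = orange.
The 3 still-open variables draw from only 3 values {pink, purple, white}, so each is used; only Liam can be purple, hence Liam = purple.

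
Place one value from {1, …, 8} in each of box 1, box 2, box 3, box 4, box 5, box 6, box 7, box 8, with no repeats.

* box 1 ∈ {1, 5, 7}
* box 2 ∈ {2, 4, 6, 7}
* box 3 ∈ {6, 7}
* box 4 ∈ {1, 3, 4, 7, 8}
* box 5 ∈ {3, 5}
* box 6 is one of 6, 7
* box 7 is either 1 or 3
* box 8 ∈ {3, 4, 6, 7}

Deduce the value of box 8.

4

Among the 8 variables, 2 fits only box 2 (and all 8 values in {1, 2, 3, 4, 5, 6, 7, 8} must be used), so box 2 = 2.
The 7 still-open variables draw from only 7 values {1, 3, 4, 5, 6, 7, 8}, so each is used; only box 4 can be 8, hence box 4 = 8.
The 6 still-open variables together cover exactly {1, 3, 4, 5, 6, 7} — 6 values for 6 variables — and 4 appears only in box 8's list, so box 8 = 4.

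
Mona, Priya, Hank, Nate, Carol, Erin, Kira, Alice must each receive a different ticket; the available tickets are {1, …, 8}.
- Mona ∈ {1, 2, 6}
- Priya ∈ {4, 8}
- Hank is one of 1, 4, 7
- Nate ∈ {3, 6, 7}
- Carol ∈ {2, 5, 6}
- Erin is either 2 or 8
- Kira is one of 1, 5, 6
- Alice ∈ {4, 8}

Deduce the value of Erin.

2

The 8 variables together cover exactly {1, 2, 3, 4, 5, 6, 7, 8} — 8 values for 8 variables — and 3 appears only in Nate's list, so Nate = 3.
The 7 still-open variables together cover exactly {1, 2, 4, 5, 6, 7, 8} — 7 values for 7 variables — and 7 appears only in Hank's list, so Hank = 7.
Priya and Alice between them cover only {4, 8} — a naked pair. Remove those values from Erin.
So Erin = 2.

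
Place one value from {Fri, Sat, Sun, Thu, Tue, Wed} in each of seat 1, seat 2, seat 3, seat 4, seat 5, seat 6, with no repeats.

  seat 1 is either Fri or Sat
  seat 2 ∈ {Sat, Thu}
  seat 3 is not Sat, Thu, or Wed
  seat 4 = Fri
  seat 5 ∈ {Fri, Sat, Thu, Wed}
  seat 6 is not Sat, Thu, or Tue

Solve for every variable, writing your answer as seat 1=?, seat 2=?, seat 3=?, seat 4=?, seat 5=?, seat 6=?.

seat 4 has just one choice, so seat 4 = Fri. So seat 1, seat 3, seat 5, seat 6 can't be Fri.
seat 1's domain is down to {Sat}, so seat 1 = Sat. So seat 2, seat 5 can't be Sat.
seat 2's domain is down to {Thu}, so seat 2 = Thu. Eliminate Thu elsewhere: seat 5.
seat 5 has just one choice, so seat 5 = Wed. So seat 6 can't be Wed.
seat 6 must be Sun (only option left). So seat 3 can't be Sun.
That leaves seat 3 = Tue.

seat 1=Sat, seat 2=Thu, seat 3=Tue, seat 4=Fri, seat 5=Wed, seat 6=Sun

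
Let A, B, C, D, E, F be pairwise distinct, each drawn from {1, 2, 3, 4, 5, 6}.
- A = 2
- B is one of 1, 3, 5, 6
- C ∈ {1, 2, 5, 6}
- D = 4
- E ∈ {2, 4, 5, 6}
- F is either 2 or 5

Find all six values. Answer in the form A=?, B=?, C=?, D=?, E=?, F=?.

A must be 2 (only option left). Eliminate 2 elsewhere: C, E, F.
D has just one choice, so D = 4. So E can't be 4.
That leaves F = 5. So B, C, E can't be 5.
E's domain is down to {6}, so E = 6. Eliminate 6 elsewhere: B, C.
C must be 1 (only option left). Remove 1 from B.
B's domain is down to {3}, so B = 3.

A=2, B=3, C=1, D=4, E=6, F=5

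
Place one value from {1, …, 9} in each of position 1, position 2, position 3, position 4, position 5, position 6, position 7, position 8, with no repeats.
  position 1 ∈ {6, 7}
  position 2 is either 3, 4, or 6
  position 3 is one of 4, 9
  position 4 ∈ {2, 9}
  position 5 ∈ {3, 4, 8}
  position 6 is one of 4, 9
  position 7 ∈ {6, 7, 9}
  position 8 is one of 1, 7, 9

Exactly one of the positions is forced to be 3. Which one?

The 8 variables draw from only 8 values {1, 2, 3, 4, 6, 7, 8, 9}, so each is used; only position 8 can be 1, hence position 8 = 1.
The 7 still-open variables together cover exactly {2, 3, 4, 6, 7, 8, 9} — 7 values for 7 variables — and 2 appears only in position 4's list, so position 4 = 2.
The 6 still-open variables together cover exactly {3, 4, 6, 7, 8, 9} — 6 values for 6 variables — and 8 appears only in position 5's list, so position 5 = 8.
The 5 still-open variables draw from only 5 values {3, 4, 6, 7, 9}, so each is used; only position 2 can be 3, hence position 2 = 3.

position 2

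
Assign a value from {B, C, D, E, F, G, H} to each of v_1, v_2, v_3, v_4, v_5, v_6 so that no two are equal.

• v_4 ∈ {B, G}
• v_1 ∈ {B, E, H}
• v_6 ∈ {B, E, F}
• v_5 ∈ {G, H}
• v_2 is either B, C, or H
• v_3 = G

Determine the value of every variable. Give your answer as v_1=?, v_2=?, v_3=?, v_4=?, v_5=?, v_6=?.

v_1=E, v_2=C, v_3=G, v_4=B, v_5=H, v_6=F

v_3 has just one choice, so v_3 = G. Remove G from v_4, v_5.
v_4's domain is down to {B}, so v_4 = B. So v_1, v_2, v_6 can't be B.
That leaves v_5 = H. Eliminate H elsewhere: v_1, v_2.
v_1 has just one choice, so v_1 = E. Eliminate E elsewhere: v_6.
v_2 must be C (only option left).
v_6 must be F (only option left).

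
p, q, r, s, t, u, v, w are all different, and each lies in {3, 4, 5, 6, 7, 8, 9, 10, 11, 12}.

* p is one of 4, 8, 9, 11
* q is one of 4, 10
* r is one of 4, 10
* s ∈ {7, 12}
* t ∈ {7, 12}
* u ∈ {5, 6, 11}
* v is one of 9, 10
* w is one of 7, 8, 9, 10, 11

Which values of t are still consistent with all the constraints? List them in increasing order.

The 2 variables q and r are confined to {4, 10}, which locks those values in; drop them from p, v, w.
v must be 9 (only option left). So p, w can't be 9.
s and t share exactly the 2 values {7, 12}; by pigeonhole those values go to them, so strike 7, 12 from w.
p and w between them cover only {8, 11} — a naked pair. Remove those values from u.
No further eliminations apply; t can still be any of 7, 12.

7, 12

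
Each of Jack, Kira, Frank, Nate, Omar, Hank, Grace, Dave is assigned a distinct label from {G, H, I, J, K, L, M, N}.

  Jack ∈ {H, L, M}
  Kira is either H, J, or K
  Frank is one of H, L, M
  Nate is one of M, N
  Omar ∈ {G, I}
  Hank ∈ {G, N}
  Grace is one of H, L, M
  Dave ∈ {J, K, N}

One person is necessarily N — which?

The 8 variables together cover exactly {G, H, I, J, K, L, M, N} — 8 values for 8 variables — and I appears only in Omar's list, so Omar = I.
The 7 still-open variables together cover exactly {G, H, J, K, L, M, N} — 7 values for 7 variables — and G appears only in Hank's list, so Hank = G.
Jack, Frank, Grace between them cover only {H, L, M} — a naked triple. Remove those values from Kira, Nate.
So N goes to Nate.

Nate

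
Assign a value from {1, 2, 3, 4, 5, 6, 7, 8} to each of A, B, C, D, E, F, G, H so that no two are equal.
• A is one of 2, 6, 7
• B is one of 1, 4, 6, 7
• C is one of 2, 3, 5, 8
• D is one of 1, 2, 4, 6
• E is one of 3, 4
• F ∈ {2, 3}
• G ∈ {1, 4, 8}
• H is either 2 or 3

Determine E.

4

Among the 8 variables, 5 fits only C (and all 8 values in {1, 2, 3, 4, 5, 6, 7, 8} must be used), so C = 5.
Among the 7 still-open variables, 8 fits only G (and all 7 values in {1, 2, 3, 4, 6, 7, 8} must be used), so G = 8.
F and H share exactly the 2 values {2, 3}; by pigeonhole those values go to them, so strike 2, 3 from A, D, E.
So E = 4.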